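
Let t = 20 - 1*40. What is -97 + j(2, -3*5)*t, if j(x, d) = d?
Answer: 203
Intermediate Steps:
t = -20 (t = 20 - 40 = -20)
-97 + j(2, -3*5)*t = -97 - 3*5*(-20) = -97 - 15*(-20) = -97 + 300 = 203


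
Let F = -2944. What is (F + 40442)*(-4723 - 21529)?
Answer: -984397496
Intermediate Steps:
(F + 40442)*(-4723 - 21529) = (-2944 + 40442)*(-4723 - 21529) = 37498*(-26252) = -984397496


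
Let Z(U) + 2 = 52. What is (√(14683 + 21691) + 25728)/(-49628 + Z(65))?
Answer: -4288/8263 - √36374/49578 ≈ -0.52279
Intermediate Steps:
Z(U) = 50 (Z(U) = -2 + 52 = 50)
(√(14683 + 21691) + 25728)/(-49628 + Z(65)) = (√(14683 + 21691) + 25728)/(-49628 + 50) = (√36374 + 25728)/(-49578) = (25728 + √36374)*(-1/49578) = -4288/8263 - √36374/49578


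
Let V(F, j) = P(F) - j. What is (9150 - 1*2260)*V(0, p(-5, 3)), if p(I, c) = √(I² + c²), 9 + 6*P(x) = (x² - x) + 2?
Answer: -24115/3 - 6890*√34 ≈ -48214.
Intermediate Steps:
P(x) = -7/6 - x/6 + x²/6 (P(x) = -3/2 + ((x² - x) + 2)/6 = -3/2 + (2 + x² - x)/6 = -3/2 + (⅓ - x/6 + x²/6) = -7/6 - x/6 + x²/6)
V(F, j) = -7/6 - j - F/6 + F²/6 (V(F, j) = (-7/6 - F/6 + F²/6) - j = -7/6 - j - F/6 + F²/6)
(9150 - 1*2260)*V(0, p(-5, 3)) = (9150 - 1*2260)*(-7/6 - √((-5)² + 3²) - ⅙*0 + (⅙)*0²) = (9150 - 2260)*(-7/6 - √(25 + 9) + 0 + (⅙)*0) = 6890*(-7/6 - √34 + 0 + 0) = 6890*(-7/6 - √34) = -24115/3 - 6890*√34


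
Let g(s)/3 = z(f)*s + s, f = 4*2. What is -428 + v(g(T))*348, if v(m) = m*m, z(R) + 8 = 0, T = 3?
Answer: 1380784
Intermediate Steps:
f = 8
z(R) = -8 (z(R) = -8 + 0 = -8)
g(s) = -21*s (g(s) = 3*(-8*s + s) = 3*(-7*s) = -21*s)
v(m) = m**2
-428 + v(g(T))*348 = -428 + (-21*3)**2*348 = -428 + (-63)**2*348 = -428 + 3969*348 = -428 + 1381212 = 1380784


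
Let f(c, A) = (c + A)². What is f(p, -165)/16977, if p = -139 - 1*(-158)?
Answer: 21316/16977 ≈ 1.2556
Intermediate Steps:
p = 19 (p = -139 + 158 = 19)
f(c, A) = (A + c)²
f(p, -165)/16977 = (-165 + 19)²/16977 = (-146)²*(1/16977) = 21316*(1/16977) = 21316/16977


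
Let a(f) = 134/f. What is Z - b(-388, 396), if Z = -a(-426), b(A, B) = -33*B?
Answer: 2783551/213 ≈ 13068.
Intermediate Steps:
Z = 67/213 (Z = -134/(-426) = -134*(-1)/426 = -1*(-67/213) = 67/213 ≈ 0.31455)
Z - b(-388, 396) = 67/213 - (-33)*396 = 67/213 - 1*(-13068) = 67/213 + 13068 = 2783551/213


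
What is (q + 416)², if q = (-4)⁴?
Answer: 451584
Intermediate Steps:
q = 256
(q + 416)² = (256 + 416)² = 672² = 451584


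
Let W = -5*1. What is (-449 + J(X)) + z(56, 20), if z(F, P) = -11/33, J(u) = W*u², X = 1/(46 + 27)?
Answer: -7183507/15987 ≈ -449.33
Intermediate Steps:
W = -5
X = 1/73 ≈ 0.013699
J(u) = -5*u²
z(F, P) = -⅓ (z(F, P) = -11*1/33 = -⅓)
(-449 + J(X)) + z(56, 20) = (-449 - 5*(1/73)²) - ⅓ = (-449 - 5*1/5329) - ⅓ = (-449 - 5/5329) - ⅓ = -2392726/5329 - ⅓ = -7183507/15987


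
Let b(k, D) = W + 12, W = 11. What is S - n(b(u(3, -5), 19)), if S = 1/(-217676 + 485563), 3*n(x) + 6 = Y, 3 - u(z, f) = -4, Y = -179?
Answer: 49559098/803661 ≈ 61.667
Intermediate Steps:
u(z, f) = 7 (u(z, f) = 3 - 1*(-4) = 3 + 4 = 7)
b(k, D) = 23 (b(k, D) = 11 + 12 = 23)
n(x) = -185/3 (n(x) = -2 + (1/3)*(-179) = -2 - 179/3 = -185/3)
S = 1/267887 ≈ 3.7329e-6
S - n(b(u(3, -5), 19)) = 1/267887 - 1*(-185/3) = 1/267887 + 185/3 = 49559098/803661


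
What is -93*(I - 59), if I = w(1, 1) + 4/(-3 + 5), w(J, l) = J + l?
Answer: 5115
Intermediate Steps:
I = 4 (I = (1 + 1) + 4/(-3 + 5) = 2 + 4/2 = 2 + 4*(1/2) = 2 + 2 = 4)
-93*(I - 59) = -93*(4 - 59) = -93*(-55) = 5115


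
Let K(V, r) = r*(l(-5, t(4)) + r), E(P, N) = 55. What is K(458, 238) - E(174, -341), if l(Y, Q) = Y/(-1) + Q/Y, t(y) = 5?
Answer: 57541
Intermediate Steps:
l(Y, Q) = -Y + Q/Y (l(Y, Q) = Y*(-1) + Q/Y = -Y + Q/Y)
K(V, r) = r*(4 + r) (K(V, r) = r*((-1*(-5) + 5/(-5)) + r) = r*((5 + 5*(-1/5)) + r) = r*((5 - 1) + r) = r*(4 + r))
K(458, 238) - E(174, -341) = 238*(4 + 238) - 1*55 = 238*242 - 55 = 57596 - 55 = 57541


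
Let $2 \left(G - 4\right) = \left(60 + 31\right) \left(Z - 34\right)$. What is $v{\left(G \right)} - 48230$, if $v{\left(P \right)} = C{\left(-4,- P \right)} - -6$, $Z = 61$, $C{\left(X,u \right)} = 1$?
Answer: $-48223$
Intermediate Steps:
$G = \frac{2465}{2}$ ($G = 4 + \frac{\left(60 + 31\right) \left(61 - 34\right)}{2} = 4 + \frac{91 \cdot 27}{2} = 4 + \frac{1}{2} \cdot 2457 = 4 + \frac{2457}{2} = \frac{2465}{2} \approx 1232.5$)
$v{\left(P \right)} = 7$ ($v{\left(P \right)} = 1 - -6 = 1 + 6 = 7$)
$v{\left(G \right)} - 48230 = 7 - 48230 = -48223$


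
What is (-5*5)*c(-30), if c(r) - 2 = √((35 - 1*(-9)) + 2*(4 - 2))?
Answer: -50 - 100*√3 ≈ -223.21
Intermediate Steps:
c(r) = 2 + 4*√3 (c(r) = 2 + √((35 - 1*(-9)) + 2*(4 - 2)) = 2 + √((35 + 9) + 2*2) = 2 + √(44 + 4) = 2 + √48 = 2 + 4*√3)
(-5*5)*c(-30) = (-5*5)*(2 + 4*√3) = -25*(2 + 4*√3) = -50 - 100*√3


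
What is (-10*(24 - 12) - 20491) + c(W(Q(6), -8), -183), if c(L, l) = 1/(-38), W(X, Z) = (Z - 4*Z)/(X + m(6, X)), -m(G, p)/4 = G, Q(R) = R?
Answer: -783219/38 ≈ -20611.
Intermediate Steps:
m(G, p) = -4*G
W(X, Z) = -3*Z/(-24 + X) (W(X, Z) = (Z - 4*Z)/(X - 4*6) = (-3*Z)/(X - 24) = (-3*Z)/(-24 + X) = -3*Z/(-24 + X))
c(L, l) = -1/38
(-10*(24 - 12) - 20491) + c(W(Q(6), -8), -183) = (-10*(24 - 12) - 20491) - 1/38 = (-10*12 - 20491) - 1/38 = (-120 - 20491) - 1/38 = -20611 - 1/38 = -783219/38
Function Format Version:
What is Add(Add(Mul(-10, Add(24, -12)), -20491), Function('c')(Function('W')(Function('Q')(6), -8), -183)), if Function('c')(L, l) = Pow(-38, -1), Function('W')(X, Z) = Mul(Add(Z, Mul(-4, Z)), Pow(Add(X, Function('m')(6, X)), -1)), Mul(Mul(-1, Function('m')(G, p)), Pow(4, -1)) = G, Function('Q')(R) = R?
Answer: Rational(-783219, 38) ≈ -20611.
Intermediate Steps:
Function('m')(G, p) = Mul(-4, G)
Function('W')(X, Z) = Mul(-3, Z, Pow(Add(-24, X), -1)) (Function('W')(X, Z) = Mul(Add(Z, Mul(-4, Z)), Pow(Add(X, Mul(-4, 6)), -1)) = Mul(Mul(-3, Z), Pow(Add(X, -24), -1)) = Mul(Mul(-3, Z), Pow(Add(-24, X), -1)) = Mul(-3, Z, Pow(Add(-24, X), -1)))
Function('c')(L, l) = Rational(-1, 38)
Add(Add(Mul(-10, Add(24, -12)), -20491), Function('c')(Function('W')(Function('Q')(6), -8), -183)) = Add(Add(Mul(-10, Add(24, -12)), -20491), Rational(-1, 38)) = Add(Add(Mul(-10, 12), -20491), Rational(-1, 38)) = Add(Add(-120, -20491), Rational(-1, 38)) = Add(-20611, Rational(-1, 38)) = Rational(-783219, 38)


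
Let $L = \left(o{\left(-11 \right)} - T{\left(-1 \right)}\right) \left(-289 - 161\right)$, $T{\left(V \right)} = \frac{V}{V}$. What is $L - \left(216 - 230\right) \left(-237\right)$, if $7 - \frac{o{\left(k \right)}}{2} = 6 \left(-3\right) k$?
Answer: $169032$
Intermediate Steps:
$T{\left(V \right)} = 1$
$o{\left(k \right)} = 14 + 36 k$ ($o{\left(k \right)} = 14 - 2 \cdot 6 \left(-3\right) k = 14 - 2 \left(- 18 k\right) = 14 + 36 k$)
$L = 172350$ ($L = \left(\left(14 + 36 \left(-11\right)\right) - 1\right) \left(-289 - 161\right) = \left(\left(14 - 396\right) - 1\right) \left(-450\right) = \left(-382 - 1\right) \left(-450\right) = \left(-383\right) \left(-450\right) = 172350$)
$L - \left(216 - 230\right) \left(-237\right) = 172350 - \left(216 - 230\right) \left(-237\right) = 172350 - \left(-14\right) \left(-237\right) = 172350 - 3318 = 169032$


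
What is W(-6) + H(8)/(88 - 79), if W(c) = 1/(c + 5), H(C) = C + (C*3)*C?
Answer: 191/9 ≈ 21.222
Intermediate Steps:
H(C) = C + 3*C² (H(C) = C + (3*C)*C = C + 3*C²)
W(c) = 1/(5 + c)
W(-6) + H(8)/(88 - 79) = 1/(5 - 6) + (8*(1 + 3*8))/(88 - 79) = 1/(-1) + (8*(1 + 24))/9 = -1 + (8*25)/9 = -1 + (⅑)*200 = -1 + 200/9 = 191/9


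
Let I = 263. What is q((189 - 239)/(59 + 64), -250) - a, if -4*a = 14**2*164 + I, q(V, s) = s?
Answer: 31407/4 ≈ 7851.8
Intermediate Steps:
a = -32407/4 (a = -(14**2*164 + 263)/4 = -(196*164 + 263)/4 = -(32144 + 263)/4 = -1/4*32407 = -32407/4 ≈ -8101.8)
q((189 - 239)/(59 + 64), -250) - a = -250 - 1*(-32407/4) = -250 + 32407/4 = 31407/4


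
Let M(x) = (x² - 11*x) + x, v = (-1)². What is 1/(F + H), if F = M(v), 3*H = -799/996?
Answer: -2988/27691 ≈ -0.10791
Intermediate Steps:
v = 1
H = -799/2988 (H = (-799/996)/3 = (-799*1/996)/3 = (⅓)*(-799/996) = -799/2988 ≈ -0.26740)
M(x) = x² - 10*x
F = -9 (F = 1*(-10 + 1) = 1*(-9) = -9)
1/(F + H) = 1/(-9 - 799/2988) = 1/(-27691/2988) = -2988/27691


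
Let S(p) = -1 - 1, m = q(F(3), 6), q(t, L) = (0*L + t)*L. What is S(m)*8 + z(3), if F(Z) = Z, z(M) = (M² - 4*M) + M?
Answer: -16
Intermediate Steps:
z(M) = M² - 3*M
q(t, L) = L*t (q(t, L) = (0 + t)*L = t*L = L*t)
m = 18 (m = 6*3 = 18)
S(p) = -2
S(m)*8 + z(3) = -2*8 + 3*(-3 + 3) = -16 + 3*0 = -16 + 0 = -16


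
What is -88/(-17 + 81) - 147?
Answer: -1187/8 ≈ -148.38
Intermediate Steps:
-88/(-17 + 81) - 147 = -88/64 - 147 = (1/64)*(-88) - 147 = -11/8 - 147 = -1187/8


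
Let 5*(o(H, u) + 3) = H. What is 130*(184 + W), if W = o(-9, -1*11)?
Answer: 23296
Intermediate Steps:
o(H, u) = -3 + H/5
W = -24/5 (W = -3 + (⅕)*(-9) = -3 - 9/5 = -24/5 ≈ -4.8000)
130*(184 + W) = 130*(184 - 24/5) = 130*(896/5) = 23296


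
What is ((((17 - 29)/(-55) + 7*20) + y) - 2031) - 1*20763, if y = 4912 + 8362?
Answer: -515888/55 ≈ -9379.8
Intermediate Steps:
y = 13274
((((17 - 29)/(-55) + 7*20) + y) - 2031) - 1*20763 = ((((17 - 29)/(-55) + 7*20) + 13274) - 2031) - 1*20763 = (((-12*(-1/55) + 140) + 13274) - 2031) - 20763 = (((12/55 + 140) + 13274) - 2031) - 20763 = ((7712/55 + 13274) - 2031) - 20763 = (737782/55 - 2031) - 20763 = 626077/55 - 20763 = -515888/55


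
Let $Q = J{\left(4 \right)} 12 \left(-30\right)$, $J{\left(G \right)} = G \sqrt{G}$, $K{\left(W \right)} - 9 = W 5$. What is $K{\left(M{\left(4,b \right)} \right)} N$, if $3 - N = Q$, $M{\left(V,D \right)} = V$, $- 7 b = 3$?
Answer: $83607$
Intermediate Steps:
$b = - \frac{3}{7}$ ($b = \left(- \frac{1}{7}\right) 3 = - \frac{3}{7} \approx -0.42857$)
$K{\left(W \right)} = 9 + 5 W$ ($K{\left(W \right)} = 9 + W 5 = 9 + 5 W$)
$J{\left(G \right)} = G^{\frac{3}{2}}$
$Q = -2880$ ($Q = 4^{\frac{3}{2}} \cdot 12 \left(-30\right) = 8 \cdot 12 \left(-30\right) = 96 \left(-30\right) = -2880$)
$N = 2883$ ($N = 3 - -2880 = 3 + 2880 = 2883$)
$K{\left(M{\left(4,b \right)} \right)} N = \left(9 + 5 \cdot 4\right) 2883 = \left(9 + 20\right) 2883 = 29 \cdot 2883 = 83607$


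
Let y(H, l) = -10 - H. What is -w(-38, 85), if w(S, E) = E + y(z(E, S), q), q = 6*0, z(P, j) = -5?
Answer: -80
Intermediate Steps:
q = 0
w(S, E) = -5 + E (w(S, E) = E + (-10 - 1*(-5)) = E + (-10 + 5) = E - 5 = -5 + E)
-w(-38, 85) = -(-5 + 85) = -1*80 = -80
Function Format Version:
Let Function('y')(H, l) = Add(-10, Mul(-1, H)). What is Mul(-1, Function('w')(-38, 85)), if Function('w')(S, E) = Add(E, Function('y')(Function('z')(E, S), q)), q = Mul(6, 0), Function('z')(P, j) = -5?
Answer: -80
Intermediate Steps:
q = 0
Function('w')(S, E) = Add(-5, E) (Function('w')(S, E) = Add(E, Add(-10, Mul(-1, -5))) = Add(E, Add(-10, 5)) = Add(E, -5) = Add(-5, E))
Mul(-1, Function('w')(-38, 85)) = Mul(-1, Add(-5, 85)) = Mul(-1, 80) = -80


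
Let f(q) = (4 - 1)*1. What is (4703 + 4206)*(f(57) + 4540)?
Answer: 40473587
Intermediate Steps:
f(q) = 3 (f(q) = 3*1 = 3)
(4703 + 4206)*(f(57) + 4540) = (4703 + 4206)*(3 + 4540) = 8909*4543 = 40473587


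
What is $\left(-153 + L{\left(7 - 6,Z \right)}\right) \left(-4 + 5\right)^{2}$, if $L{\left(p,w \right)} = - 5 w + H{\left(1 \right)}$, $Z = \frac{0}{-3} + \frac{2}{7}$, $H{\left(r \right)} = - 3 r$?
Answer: $- \frac{1102}{7} \approx -157.43$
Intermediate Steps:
$Z = \frac{2}{7}$ ($Z = 0 \left(- \frac{1}{3}\right) + 2 \cdot \frac{1}{7} = 0 + \frac{2}{7} = \frac{2}{7} \approx 0.28571$)
$L{\left(p,w \right)} = -3 - 5 w$ ($L{\left(p,w \right)} = - 5 w - 3 = -3 - 5 w$)
$\left(-153 + L{\left(7 - 6,Z \right)}\right) \left(-4 + 5\right)^{2} = \left(-153 - \frac{31}{7}\right) \left(-4 + 5\right)^{2} = \left(-153 - \frac{31}{7}\right) 1^{2} = \left(-153 - \frac{31}{7}\right) 1 = \left(- \frac{1102}{7}\right) 1 = - \frac{1102}{7}$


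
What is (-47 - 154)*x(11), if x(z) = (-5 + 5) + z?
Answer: -2211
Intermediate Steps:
x(z) = z (x(z) = 0 + z = z)
(-47 - 154)*x(11) = (-47 - 154)*11 = -201*11 = -2211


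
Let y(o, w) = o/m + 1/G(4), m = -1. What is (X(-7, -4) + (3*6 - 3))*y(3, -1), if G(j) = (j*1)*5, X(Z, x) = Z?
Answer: -118/5 ≈ -23.600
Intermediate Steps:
G(j) = 5*j (G(j) = j*5 = 5*j)
y(o, w) = 1/20 - o (y(o, w) = o/(-1) + 1/(5*4) = o*(-1) + 1/20 = -o + 1*(1/20) = -o + 1/20 = 1/20 - o)
(X(-7, -4) + (3*6 - 3))*y(3, -1) = (-7 + (3*6 - 3))*(1/20 - 1*3) = (-7 + (18 - 3))*(1/20 - 3) = (-7 + 15)*(-59/20) = 8*(-59/20) = -118/5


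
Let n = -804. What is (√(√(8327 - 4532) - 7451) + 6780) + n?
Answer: 5976 + √(-7451 + √3795) ≈ 5976.0 + 85.962*I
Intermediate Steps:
(√(√(8327 - 4532) - 7451) + 6780) + n = (√(√(8327 - 4532) - 7451) + 6780) - 804 = (√(√3795 - 7451) + 6780) - 804 = (√(-7451 + √3795) + 6780) - 804 = (6780 + √(-7451 + √3795)) - 804 = 5976 + √(-7451 + √3795)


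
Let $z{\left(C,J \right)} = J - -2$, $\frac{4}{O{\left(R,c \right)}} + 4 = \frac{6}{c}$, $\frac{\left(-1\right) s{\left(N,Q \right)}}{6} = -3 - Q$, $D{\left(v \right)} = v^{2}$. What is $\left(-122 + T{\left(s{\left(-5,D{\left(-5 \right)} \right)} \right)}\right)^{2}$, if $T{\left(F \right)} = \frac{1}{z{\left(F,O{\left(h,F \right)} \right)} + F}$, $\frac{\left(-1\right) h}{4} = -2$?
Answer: $\frac{5236614373225}{351862564} \approx 14883.0$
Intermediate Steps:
$h = 8$ ($h = \left(-4\right) \left(-2\right) = 8$)
$s{\left(N,Q \right)} = 18 + 6 Q$ ($s{\left(N,Q \right)} = - 6 \left(-3 - Q\right) = 18 + 6 Q$)
$O{\left(R,c \right)} = \frac{4}{-4 + \frac{6}{c}}$
$z{\left(C,J \right)} = 2 + J$ ($z{\left(C,J \right)} = J + 2 = 2 + J$)
$T{\left(F \right)} = \frac{1}{2 + F - \frac{2 F}{-3 + 2 F}}$ ($T{\left(F \right)} = \frac{1}{\left(2 - \frac{2 F}{-3 + 2 F}\right) + F} = \frac{1}{2 + F - \frac{2 F}{-3 + 2 F}}$)
$\left(-122 + T{\left(s{\left(-5,D{\left(-5 \right)} \right)} \right)}\right)^{2} = \left(-122 + \frac{-3 + 2 \left(18 + 6 \left(-5\right)^{2}\right)}{-6 - \left(18 + 6 \left(-5\right)^{2}\right) + 2 \left(18 + 6 \left(-5\right)^{2}\right)^{2}}\right)^{2} = \left(-122 + \frac{-3 + 2 \left(18 + 6 \cdot 25\right)}{-6 - \left(18 + 6 \cdot 25\right) + 2 \left(18 + 6 \cdot 25\right)^{2}}\right)^{2} = \left(-122 + \frac{-3 + 2 \left(18 + 150\right)}{-6 - \left(18 + 150\right) + 2 \left(18 + 150\right)^{2}}\right)^{2} = \left(-122 + \frac{-3 + 2 \cdot 168}{-6 - 168 + 2 \cdot 168^{2}}\right)^{2} = \left(-122 + \frac{-3 + 336}{-6 - 168 + 2 \cdot 28224}\right)^{2} = \left(-122 + \frac{1}{-6 - 168 + 56448} \cdot 333\right)^{2} = \left(-122 + \frac{1}{56274} \cdot 333\right)^{2} = \left(-122 + \frac{111}{18758}\right)^{2} = \left(- \frac{2288365}{18758}\right)^{2} = \frac{5236614373225}{351862564}$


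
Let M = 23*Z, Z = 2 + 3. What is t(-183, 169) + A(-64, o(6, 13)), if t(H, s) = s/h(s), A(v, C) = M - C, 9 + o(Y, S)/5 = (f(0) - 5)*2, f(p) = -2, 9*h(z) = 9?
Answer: 399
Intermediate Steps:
Z = 5
h(z) = 1 (h(z) = (⅑)*9 = 1)
M = 115 (M = 23*5 = 115)
o(Y, S) = -115 (o(Y, S) = -45 + 5*((-2 - 5)*2) = -45 + 5*(-7*2) = -45 + 5*(-14) = -45 - 70 = -115)
A(v, C) = 115 - C
t(H, s) = s (t(H, s) = s/1 = s*1 = s)
t(-183, 169) + A(-64, o(6, 13)) = 169 + (115 - 1*(-115)) = 169 + (115 + 115) = 169 + 230 = 399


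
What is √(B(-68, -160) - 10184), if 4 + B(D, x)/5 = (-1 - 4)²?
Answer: I*√10079 ≈ 100.39*I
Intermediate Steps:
B(D, x) = 105 (B(D, x) = -20 + 5*(-1 - 4)² = -20 + 5*(-5)² = -20 + 5*25 = -20 + 125 = 105)
√(B(-68, -160) - 10184) = √(105 - 10184) = √(-10079) = I*√10079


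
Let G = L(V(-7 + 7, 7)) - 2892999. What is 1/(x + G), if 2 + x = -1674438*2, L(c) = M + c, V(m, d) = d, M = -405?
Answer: -1/6242275 ≈ -1.6020e-7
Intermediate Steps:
L(c) = -405 + c
x = -3348878 (x = -2 - 1674438*2 = -2 - 3348876 = -3348878)
G = -2893397 (G = (-405 + 7) - 2892999 = -398 - 2892999 = -2893397)
1/(x + G) = 1/(-3348878 - 2893397) = 1/(-6242275) = -1/6242275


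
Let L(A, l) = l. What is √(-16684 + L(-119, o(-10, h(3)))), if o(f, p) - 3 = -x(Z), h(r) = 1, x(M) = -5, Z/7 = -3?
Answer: 2*I*√4169 ≈ 129.14*I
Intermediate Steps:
Z = -21 (Z = 7*(-3) = -21)
o(f, p) = 8 (o(f, p) = 3 - 1*(-5) = 3 + 5 = 8)
√(-16684 + L(-119, o(-10, h(3)))) = √(-16684 + 8) = √(-16676) = 2*I*√4169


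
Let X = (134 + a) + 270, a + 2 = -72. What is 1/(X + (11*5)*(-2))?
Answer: 1/220 ≈ 0.0045455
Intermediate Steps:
a = -74 (a = -2 - 72 = -74)
X = 330 (X = (134 - 74) + 270 = 60 + 270 = 330)
1/(X + (11*5)*(-2)) = 1/(330 + (11*5)*(-2)) = 1/(330 + 55*(-2)) = 1/(330 - 110) = 1/220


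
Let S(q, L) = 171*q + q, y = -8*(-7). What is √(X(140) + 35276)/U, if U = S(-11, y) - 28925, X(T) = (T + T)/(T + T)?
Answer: -√35277/30817 ≈ -0.0060947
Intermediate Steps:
X(T) = 1 (X(T) = (2*T)/((2*T)) = (2*T)*(1/(2*T)) = 1)
y = 56
S(q, L) = 172*q
U = -30817 (U = 172*(-11) - 28925 = -1892 - 28925 = -30817)
√(X(140) + 35276)/U = √(1 + 35276)/(-30817) = √35277*(-1/30817) = -√35277/30817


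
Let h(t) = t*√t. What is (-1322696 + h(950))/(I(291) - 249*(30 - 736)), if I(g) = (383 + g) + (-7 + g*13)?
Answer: -330674/45061 + 2375*√38/90122 ≈ -7.1759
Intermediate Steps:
h(t) = t^(3/2)
I(g) = 376 + 14*g (I(g) = (383 + g) + (-7 + 13*g) = 376 + 14*g)
(-1322696 + h(950))/(I(291) - 249*(30 - 736)) = (-1322696 + 950^(3/2))/((376 + 14*291) - 249*(30 - 736)) = (-1322696 + 4750*√38)/((376 + 4074) - 249*(-706)) = (-1322696 + 4750*√38)/(4450 + 175794) = (-1322696 + 4750*√38)/180244 = (-1322696 + 4750*√38)*(1/180244) = -330674/45061 + 2375*√38/90122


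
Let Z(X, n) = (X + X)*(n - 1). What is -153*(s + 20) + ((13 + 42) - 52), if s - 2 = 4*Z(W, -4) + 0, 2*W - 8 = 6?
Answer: 39477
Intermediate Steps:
W = 7 (W = 4 + (½)*6 = 4 + 3 = 7)
Z(X, n) = 2*X*(-1 + n) (Z(X, n) = (2*X)*(-1 + n) = 2*X*(-1 + n))
s = -278 (s = 2 + (4*(2*7*(-1 - 4)) + 0) = 2 + (4*(2*7*(-5)) + 0) = 2 + (4*(-70) + 0) = 2 + (-280 + 0) = 2 - 280 = -278)
-153*(s + 20) + ((13 + 42) - 52) = -153*(-278 + 20) + ((13 + 42) - 52) = -153*(-258) + (55 - 52) = 39474 + 3 = 39477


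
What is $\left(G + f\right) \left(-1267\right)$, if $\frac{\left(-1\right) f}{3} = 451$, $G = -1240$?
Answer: $3285331$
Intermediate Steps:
$f = -1353$ ($f = \left(-3\right) 451 = -1353$)
$\left(G + f\right) \left(-1267\right) = \left(-1240 - 1353\right) \left(-1267\right) = \left(-2593\right) \left(-1267\right) = 3285331$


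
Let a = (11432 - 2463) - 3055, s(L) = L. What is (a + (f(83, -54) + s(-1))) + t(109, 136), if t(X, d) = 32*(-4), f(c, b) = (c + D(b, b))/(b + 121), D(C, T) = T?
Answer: 387624/67 ≈ 5785.4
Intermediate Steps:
f(c, b) = (b + c)/(121 + b) (f(c, b) = (c + b)/(b + 121) = (b + c)/(121 + b))
a = 5914 (a = 8969 - 3055 = 5914)
t(X, d) = -128
(a + (f(83, -54) + s(-1))) + t(109, 136) = (5914 + ((-54 + 83)/(121 - 54) - 1)) - 128 = (5914 + (29/67 - 1)) - 128 = (5914 - 38/67) - 128 = 396200/67 - 128 = 387624/67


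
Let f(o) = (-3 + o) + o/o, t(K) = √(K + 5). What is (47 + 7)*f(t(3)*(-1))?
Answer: -108 - 108*√2 ≈ -260.73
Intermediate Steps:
t(K) = √(5 + K)
f(o) = -2 + o (f(o) = (-3 + o) + 1 = -2 + o)
(47 + 7)*f(t(3)*(-1)) = (47 + 7)*(-2 + √(5 + 3)*(-1)) = 54*(-2 + √8*(-1)) = 54*(-2 + (2*√2)*(-1)) = 54*(-2 - 2*√2) = -108 - 108*√2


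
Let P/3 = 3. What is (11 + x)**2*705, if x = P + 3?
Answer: 372945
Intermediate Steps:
P = 9 (P = 3*3 = 9)
x = 12 (x = 9 + 3 = 12)
(11 + x)**2*705 = (11 + 12)**2*705 = 23**2*705 = 529*705 = 372945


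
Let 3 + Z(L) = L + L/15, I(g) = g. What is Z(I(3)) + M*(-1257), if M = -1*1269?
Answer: 7975666/5 ≈ 1.5951e+6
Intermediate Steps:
Z(L) = -3 + 16*L/15 (Z(L) = -3 + (L + L/15) = -3 + 16*L/15)
M = -1269
Z(I(3)) + M*(-1257) = (-3 + (16/15)*3) - 1269*(-1257) = (-3 + 16/5) + 1595133 = ⅕ + 1595133 = 7975666/5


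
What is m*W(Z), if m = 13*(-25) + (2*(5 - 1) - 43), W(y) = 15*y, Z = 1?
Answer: -5400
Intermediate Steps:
m = -360 (m = -325 + (2*4 - 43) = -325 + (8 - 43) = -325 - 35 = -360)
m*W(Z) = -5400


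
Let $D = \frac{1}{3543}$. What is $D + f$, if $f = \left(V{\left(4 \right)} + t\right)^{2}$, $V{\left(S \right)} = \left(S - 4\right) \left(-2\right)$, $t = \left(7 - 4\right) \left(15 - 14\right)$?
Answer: $\frac{31888}{3543} \approx 9.0003$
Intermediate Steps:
$D = \frac{1}{3543} \approx 0.00028225$
$t = 3$ ($t = 3 \cdot 1 = 3$)
$V{\left(S \right)} = 8 - 2 S$ ($V{\left(S \right)} = \left(-4 + S\right) \left(-2\right) = 8 - 2 S$)
$f = 9$ ($f = \left(\left(8 - 8\right) + 3\right)^{2} = \left(0 + 3\right)^{2} = 3^{2} = 9$)
$D + f = \frac{1}{3543} + 9 = \frac{31888}{3543}$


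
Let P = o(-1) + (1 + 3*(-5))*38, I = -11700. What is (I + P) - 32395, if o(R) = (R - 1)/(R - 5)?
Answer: -133880/3 ≈ -44627.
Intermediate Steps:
o(R) = (-1 + R)/(-5 + R)
P = -1595/3 (P = (-1 - 1)/(-5 - 1) + (1 + 3*(-5))*38 = -2/(-6) + (1 - 15)*38 = -⅙*(-2) - 14*38 = ⅓ - 532 = -1595/3 ≈ -531.67)
(I + P) - 32395 = (-11700 - 1595/3) - 32395 = -36695/3 - 32395 = -133880/3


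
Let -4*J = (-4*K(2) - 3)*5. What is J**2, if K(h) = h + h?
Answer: 9025/16 ≈ 564.06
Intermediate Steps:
K(h) = 2*h
J = 95/4 (J = -(-8*2 - 3)*5/4 = -(-4*4 - 3)*5/4 = -(-16 - 3)*5/4 = -(-19)*5/4 = -1/4*(-95) = 95/4 ≈ 23.750)
J**2 = (95/4)**2 = 9025/16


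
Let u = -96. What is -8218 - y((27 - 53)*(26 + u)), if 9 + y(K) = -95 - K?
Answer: -6294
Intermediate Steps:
y(K) = -104 - K (y(K) = -9 + (-95 - K) = -104 - K)
-8218 - y((27 - 53)*(26 + u)) = -8218 - (-104 - (27 - 53)*(26 - 96)) = -8218 - (-104 - (-26)*(-70)) = -8218 - (-104 - 1*1820) = -8218 - (-104 - 1820) = -8218 - 1*(-1924) = -8218 + 1924 = -6294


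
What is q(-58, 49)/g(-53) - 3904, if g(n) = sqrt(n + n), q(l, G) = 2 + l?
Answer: -3904 + 28*I*sqrt(106)/53 ≈ -3904.0 + 5.4392*I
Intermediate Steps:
g(n) = sqrt(2)*sqrt(n) (g(n) = sqrt(2*n) = sqrt(2)*sqrt(n))
q(-58, 49)/g(-53) - 3904 = (2 - 58)/((sqrt(2)*sqrt(-53))) - 3904 = -56*(-I*sqrt(106)/106) - 3904 = -(-28)*I*sqrt(106)/53 - 3904 = 28*I*sqrt(106)/53 - 3904 = -3904 + 28*I*sqrt(106)/53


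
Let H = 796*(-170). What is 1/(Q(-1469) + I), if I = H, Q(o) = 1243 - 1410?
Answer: -1/135487 ≈ -7.3808e-6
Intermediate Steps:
Q(o) = -167
H = -135320
I = -135320
1/(Q(-1469) + I) = 1/(-167 - 135320) = 1/(-135487) = -1/135487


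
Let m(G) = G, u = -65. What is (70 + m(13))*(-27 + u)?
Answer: -7636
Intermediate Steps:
(70 + m(13))*(-27 + u) = (70 + 13)*(-27 - 65) = 83*(-92) = -7636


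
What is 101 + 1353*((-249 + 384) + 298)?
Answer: 585950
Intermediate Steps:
101 + 1353*((-249 + 384) + 298) = 101 + 1353*(135 + 298) = 101 + 1353*433 = 101 + 585849 = 585950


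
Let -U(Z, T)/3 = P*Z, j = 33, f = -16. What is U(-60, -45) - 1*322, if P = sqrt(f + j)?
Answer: -322 + 180*sqrt(17) ≈ 420.16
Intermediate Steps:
P = sqrt(17) (P = sqrt(-16 + 33) = sqrt(17) ≈ 4.1231)
U(Z, T) = -3*Z*sqrt(17) (U(Z, T) = -3*sqrt(17)*Z = -3*Z*sqrt(17))
U(-60, -45) - 1*322 = -3*(-60)*sqrt(17) - 1*322 = 180*sqrt(17) - 322 = -322 + 180*sqrt(17)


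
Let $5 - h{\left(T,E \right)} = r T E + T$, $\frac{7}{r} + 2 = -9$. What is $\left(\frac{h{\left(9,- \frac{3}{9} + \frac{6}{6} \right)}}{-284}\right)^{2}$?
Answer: $\frac{1}{2439844} \approx 4.0986 \cdot 10^{-7}$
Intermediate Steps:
$r = - \frac{7}{11}$ ($r = \frac{7}{-2 - 9} = \frac{7}{-11} = 7 \left(- \frac{1}{11}\right) = - \frac{7}{11} \approx -0.63636$)
$h{\left(T,E \right)} = 5 - T + \frac{7 E T}{11}$ ($h{\left(T,E \right)} = 5 - \left(- \frac{7 T}{11} E + T\right) = 5 - \left(- \frac{7 E T}{11} + T\right) = 5 - \left(T - \frac{7 E T}{11}\right) = 5 + \left(- T + \frac{7 E T}{11}\right) = 5 - T + \frac{7 E T}{11}$)
$\left(\frac{h{\left(9,- \frac{3}{9} + \frac{6}{6} \right)}}{-284}\right)^{2} = \left(\frac{5 - 9 + \frac{7}{11} \left(- \frac{3}{9} + \frac{6}{6}\right) 9}{-284}\right)^{2} = \left(\left(5 - 9 + \frac{7}{11} \left(\left(-3\right) \frac{1}{9} + 6 \cdot \frac{1}{6}\right) 9\right) \left(- \frac{1}{284}\right)\right)^{2} = \left(\left(5 - 9 + \frac{7}{11} \left(- \frac{1}{3} + 1\right) 9\right) \left(- \frac{1}{284}\right)\right)^{2} = \left(\left(5 - 9 + \frac{7}{11} \cdot \frac{2}{3} \cdot 9\right) \left(- \frac{1}{284}\right)\right)^{2} = \left(\left(5 - 9 + \frac{42}{11}\right) \left(- \frac{1}{284}\right)\right)^{2} = \left(\left(- \frac{2}{11}\right) \left(- \frac{1}{284}\right)\right)^{2} = \left(\frac{1}{1562}\right)^{2} = \frac{1}{2439844}$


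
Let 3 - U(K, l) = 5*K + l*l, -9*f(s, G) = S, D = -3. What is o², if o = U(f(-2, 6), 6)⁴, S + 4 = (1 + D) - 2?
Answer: 166356282569519253121/43046721 ≈ 3.8646e+12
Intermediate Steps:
S = -8 (S = -4 + ((1 - 3) - 2) = -4 + (-2 - 2) = -4 - 4 = -8)
f(s, G) = 8/9 (f(s, G) = -⅑*(-8) = 8/9)
U(K, l) = 3 - l² - 5*K (U(K, l) = 3 - (5*K + l*l) = 3 - (5*K + l²) = 3 - (l² + 5*K) = 3 + (-l² - 5*K) = 3 - l² - 5*K)
o = 12897917761/6561 (o = (3 - 1*6² - 5*8/9)⁴ = (3 - 1*36 - 40/9)⁴ = (3 - 36 - 40/9)⁴ = (-337/9)⁴ = 12897917761/6561 ≈ 1.9658e+6)
o² = (12897917761/6561)² = 166356282569519253121/43046721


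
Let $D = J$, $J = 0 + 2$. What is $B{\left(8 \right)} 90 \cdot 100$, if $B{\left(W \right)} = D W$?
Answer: $144000$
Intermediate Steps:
$J = 2$
$D = 2$
$B{\left(W \right)} = 2 W$
$B{\left(8 \right)} 90 \cdot 100 = 2 \cdot 8 \cdot 90 \cdot 100 = 16 \cdot 90 \cdot 100 = 1440 \cdot 100 = 144000$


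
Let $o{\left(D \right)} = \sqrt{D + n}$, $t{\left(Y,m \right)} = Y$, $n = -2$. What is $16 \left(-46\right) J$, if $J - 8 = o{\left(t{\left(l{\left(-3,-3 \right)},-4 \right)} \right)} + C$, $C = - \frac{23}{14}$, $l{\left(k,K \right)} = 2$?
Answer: $- \frac{32752}{7} \approx -4678.9$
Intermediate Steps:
$C = - \frac{23}{14}$ ($C = \left(-23\right) \frac{1}{14} = - \frac{23}{14} \approx -1.6429$)
$o{\left(D \right)} = \sqrt{-2 + D}$ ($o{\left(D \right)} = \sqrt{D - 2} = \sqrt{-2 + D}$)
$J = \frac{89}{14}$ ($J = 8 - \left(\frac{23}{14} - \sqrt{-2 + 2}\right) = 8 - \left(\frac{23}{14} - \sqrt{0}\right) = 8 + \left(0 - \frac{23}{14}\right) = 8 - \frac{23}{14} = \frac{89}{14} \approx 6.3571$)
$16 \left(-46\right) J = 16 \left(-46\right) \frac{89}{14} = \left(-736\right) \frac{89}{14} = - \frac{32752}{7}$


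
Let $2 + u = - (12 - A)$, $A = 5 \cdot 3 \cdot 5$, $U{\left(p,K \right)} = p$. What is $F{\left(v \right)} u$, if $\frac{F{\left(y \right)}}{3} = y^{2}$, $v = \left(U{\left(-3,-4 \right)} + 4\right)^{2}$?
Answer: $183$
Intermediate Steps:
$A = 75$ ($A = 15 \cdot 5 = 75$)
$v = 1$ ($v = \left(-3 + 4\right)^{2} = 1^{2} = 1$)
$F{\left(y \right)} = 3 y^{2}$
$u = 61$ ($u = -2 - \left(12 - 75\right) = -2 - -63 = -2 + 63 = 61$)
$F{\left(v \right)} u = 3 \cdot 1^{2} \cdot 61 = 3 \cdot 1 \cdot 61 = 3 \cdot 61 = 183$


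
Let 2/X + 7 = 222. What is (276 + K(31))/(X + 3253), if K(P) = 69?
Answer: 74175/699397 ≈ 0.10606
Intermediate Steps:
X = 2/215 (X = 2/(-7 + 222) = 2/215 ≈ 0.0093023)
(276 + K(31))/(X + 3253) = (276 + 69)/(2/215 + 3253) = 345/(699397/215) = 345*(215/699397) = 74175/699397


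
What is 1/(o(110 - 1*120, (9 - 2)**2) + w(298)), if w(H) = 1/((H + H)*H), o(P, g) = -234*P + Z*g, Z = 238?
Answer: 177608/2486867217 ≈ 7.1418e-5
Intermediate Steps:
o(P, g) = -234*P + 238*g
w(H) = 1/(2*H**2) (w(H) = 1/(((2*H))*H) = (1/(2*H))/H = 1/(2*H**2))
1/(o(110 - 1*120, (9 - 2)**2) + w(298)) = 1/((-234*(110 - 1*120) + 238*(9 - 2)**2) + (1/2)/298**2) = 1/((-234*(110 - 120) + 238*7**2) + (1/2)*(1/88804)) = 1/((-234*(-10) + 238*49) + 1/177608) = 1/((2340 + 11662) + 1/177608) = 1/(14002 + 1/177608) = 1/(2486867217/177608) = 177608/2486867217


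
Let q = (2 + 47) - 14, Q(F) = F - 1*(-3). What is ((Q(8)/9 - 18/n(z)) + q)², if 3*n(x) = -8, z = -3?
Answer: 2393209/1296 ≈ 1846.6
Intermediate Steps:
n(x) = -8/3 (n(x) = (⅓)*(-8) = -8/3)
Q(F) = 3 + F (Q(F) = F + 3 = 3 + F)
q = 35 (q = 49 - 14 = 35)
((Q(8)/9 - 18/n(z)) + q)² = (((3 + 8)/9 - 18/(-8/3)) + 35)² = ((11*(⅑) - 18*(-3/8)) + 35)² = ((11/9 + 27/4) + 35)² = (287/36 + 35)² = (1547/36)² = 2393209/1296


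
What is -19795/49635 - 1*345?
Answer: -3428774/9927 ≈ -345.40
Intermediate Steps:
-19795/49635 - 1*345 = -19795*1/49635 - 345 = -3959/9927 - 345 = -3428774/9927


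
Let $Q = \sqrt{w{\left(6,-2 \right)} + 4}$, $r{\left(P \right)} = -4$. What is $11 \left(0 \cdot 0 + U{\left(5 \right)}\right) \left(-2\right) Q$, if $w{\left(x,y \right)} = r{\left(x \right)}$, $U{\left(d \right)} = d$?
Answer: $0$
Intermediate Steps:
$w{\left(x,y \right)} = -4$
$Q = 0$ ($Q = \sqrt{-4 + 4} = \sqrt{0} = 0$)
$11 \left(0 \cdot 0 + U{\left(5 \right)}\right) \left(-2\right) Q = 11 \left(0 \cdot 0 + 5\right) \left(-2\right) 0 = 11 \left(0 + 5\right) \left(-2\right) 0 = 11 \cdot 5 \left(-2\right) 0 = 11 \left(\left(-10\right) 0\right) = 11 \cdot 0 = 0$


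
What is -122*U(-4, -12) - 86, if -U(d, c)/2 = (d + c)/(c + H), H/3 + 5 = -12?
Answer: -1514/63 ≈ -24.032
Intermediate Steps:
H = -51 (H = -15 + 3*(-12) = -15 - 36 = -51)
U(d, c) = -2*(c + d)/(-51 + c) (U(d, c) = -2*(d + c)/(c - 51) = -2*(c + d)/(-51 + c))
-122*U(-4, -12) - 86 = -244*(-1*(-12) - 1*(-4))/(-51 - 12) - 86 = -244*(12 + 4)/(-63) - 86 = -244*(-1)*16/63 - 86 = -122*(-32/63) - 86 = 3904/63 - 86 = -1514/63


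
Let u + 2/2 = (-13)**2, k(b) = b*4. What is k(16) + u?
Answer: 232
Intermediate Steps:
k(b) = 4*b
u = 168 (u = -1 + (-13)**2 = -1 + 169 = 168)
k(16) + u = 4*16 + 168 = 64 + 168 = 232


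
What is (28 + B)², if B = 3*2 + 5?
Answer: 1521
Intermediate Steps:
B = 11 (B = 6 + 5 = 11)
(28 + B)² = (28 + 11)² = 39² = 1521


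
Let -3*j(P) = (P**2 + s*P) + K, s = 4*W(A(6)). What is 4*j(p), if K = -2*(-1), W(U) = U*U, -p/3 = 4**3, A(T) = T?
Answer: -36872/3 ≈ -12291.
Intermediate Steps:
p = -192 (p = -3*4**3 = -3*64 = -192)
W(U) = U**2
s = 144 (s = 4*6**2 = 4*36 = 144)
K = 2
j(P) = -2/3 - 48*P - P**2/3 (j(P) = -((P**2 + 144*P) + 2)/3 = -(2 + P**2 + 144*P)/3 = -2/3 - 48*P - P**2/3)
4*j(p) = 4*(-2/3 - 48*(-192) - 1/3*(-192)**2) = 4*(-2/3 + 9216 - 1/3*36864) = 4*(-2/3 + 9216 - 12288) = 4*(-9218/3) = -36872/3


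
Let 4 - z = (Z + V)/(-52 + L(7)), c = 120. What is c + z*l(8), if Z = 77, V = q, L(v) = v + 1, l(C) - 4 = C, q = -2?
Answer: 2073/11 ≈ 188.45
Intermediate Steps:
l(C) = 4 + C
L(v) = 1 + v
V = -2
z = 251/44 (z = 4 - (77 - 2)/(-52 + (1 + 7)) = 4 - 75/(-52 + 8) = 4 - 75/(-44) = 4 - 75*(-1)/44 = 4 - 1*(-75/44) = 4 + 75/44 = 251/44 ≈ 5.7045)
c + z*l(8) = 120 + 251*(4 + 8)/44 = 120 + (251/44)*12 = 120 + 753/11 = 2073/11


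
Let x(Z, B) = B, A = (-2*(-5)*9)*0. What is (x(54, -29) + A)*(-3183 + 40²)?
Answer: 45907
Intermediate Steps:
A = 0 (A = (10*9)*0 = 90*0 = 0)
(x(54, -29) + A)*(-3183 + 40²) = (-29 + 0)*(-3183 + 40²) = -29*(-3183 + 1600) = -29*(-1583) = 45907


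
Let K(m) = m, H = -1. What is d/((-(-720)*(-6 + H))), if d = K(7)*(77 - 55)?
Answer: -11/360 ≈ -0.030556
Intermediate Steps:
d = 154 (d = 7*(77 - 55) = 7*22 = 154)
d/((-(-720)*(-6 + H))) = 154/((-(-720)*(-6 - 1))) = 154/((-(-720)*(-7))) = 154/((-80*63)) = 154/(-5040) = 154*(-1/5040) = -11/360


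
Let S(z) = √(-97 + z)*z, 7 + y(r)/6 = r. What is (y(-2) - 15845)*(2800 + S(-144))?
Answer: -44517200 + 2289456*I*√241 ≈ -4.4517e+7 + 3.5542e+7*I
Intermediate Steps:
y(r) = -42 + 6*r
S(z) = z*√(-97 + z)
(y(-2) - 15845)*(2800 + S(-144)) = ((-42 + 6*(-2)) - 15845)*(2800 - 144*√(-97 - 144)) = ((-42 - 12) - 15845)*(2800 - 144*I*√241) = (-54 - 15845)*(2800 - 144*I*√241) = -15899*(2800 - 144*I*√241) = -44517200 + 2289456*I*√241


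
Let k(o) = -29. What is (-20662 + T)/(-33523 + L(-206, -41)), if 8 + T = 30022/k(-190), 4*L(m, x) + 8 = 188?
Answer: 314726/485431 ≈ 0.64834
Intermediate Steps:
L(m, x) = 45 (L(m, x) = -2 + (¼)*188 = -2 + 47 = 45)
T = -30254/29 (T = -8 + 30022/(-29) = -8 + 30022*(-1/29) = -8 - 30022/29 = -30254/29 ≈ -1043.2)
(-20662 + T)/(-33523 + L(-206, -41)) = (-20662 - 30254/29)/(-33523 + 45) = -629452/29/(-33478) = -629452/29*(-1/33478) = 314726/485431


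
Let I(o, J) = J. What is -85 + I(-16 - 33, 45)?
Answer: -40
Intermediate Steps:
-85 + I(-16 - 33, 45) = -85 + 45 = -40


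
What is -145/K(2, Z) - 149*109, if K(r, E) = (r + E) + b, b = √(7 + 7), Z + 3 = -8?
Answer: -1086842/67 + 145*√14/67 ≈ -16213.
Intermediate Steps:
Z = -11 (Z = -3 - 8 = -11)
b = √14 ≈ 3.7417
K(r, E) = E + r + √14 (K(r, E) = (r + E) + √14 = (E + r) + √14 = E + r + √14)
-145/K(2, Z) - 149*109 = -145/(-11 + 2 + √14) - 149*109 = -145/(-9 + √14) - 16241 = -16241 - 145/(-9 + √14)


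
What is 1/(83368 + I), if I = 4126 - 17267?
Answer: 1/70227 ≈ 1.4240e-5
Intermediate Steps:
I = -13141
1/(83368 + I) = 1/(83368 - 13141) = 1/70227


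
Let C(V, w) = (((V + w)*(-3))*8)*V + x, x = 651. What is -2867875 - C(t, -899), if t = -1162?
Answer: 54608642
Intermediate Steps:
C(V, w) = 651 + V*(-24*V - 24*w) (C(V, w) = (((V + w)*(-3))*8)*V + 651 = ((-3*V - 3*w)*8)*V + 651 = (-24*V - 24*w)*V + 651 = V*(-24*V - 24*w) + 651 = 651 + V*(-24*V - 24*w))
-2867875 - C(t, -899) = -2867875 - (651 - 24*(-1162)² - 24*(-1162)*(-899)) = -2867875 - (651 - 24*1350244 - 25071312) = -2867875 - (651 - 32405856 - 25071312) = -2867875 - 1*(-57476517) = -2867875 + 57476517 = 54608642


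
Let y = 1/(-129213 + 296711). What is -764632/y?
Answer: -128074330736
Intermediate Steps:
y = 1/167498 ≈ 5.9702e-6
-764632/y = -764632/1/167498 = -764632*167498 = -128074330736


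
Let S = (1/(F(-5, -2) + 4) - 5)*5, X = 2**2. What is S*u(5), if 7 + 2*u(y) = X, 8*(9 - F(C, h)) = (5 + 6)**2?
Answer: 1395/34 ≈ 41.029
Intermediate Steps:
F(C, h) = -49/8 (F(C, h) = 9 - (5 + 6)**2/8 = 9 - 1/8*11**2 = 9 - 1/8*121 = 9 - 121/8 = -49/8)
X = 4
S = -465/17 (S = (1/(-49/8 + 4) - 5)*5 = (1/(-17/8) - 5)*5 = (-8/17 - 5)*5 = -93/17*5 = -465/17 ≈ -27.353)
u(y) = -3/2 (u(y) = -7/2 + (1/2)*4 = -7/2 + 2 = -3/2)
S*u(5) = -465/17*(-3/2) = 1395/34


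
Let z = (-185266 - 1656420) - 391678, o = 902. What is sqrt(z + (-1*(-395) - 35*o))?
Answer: I*sqrt(2264539) ≈ 1504.8*I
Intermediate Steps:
z = -2233364 (z = -1841686 - 391678 = -2233364)
sqrt(z + (-1*(-395) - 35*o)) = sqrt(-2233364 + (-1*(-395) - 35*902)) = sqrt(-2233364 + (395 - 31570)) = sqrt(-2233364 - 31175) = sqrt(-2264539) = I*sqrt(2264539)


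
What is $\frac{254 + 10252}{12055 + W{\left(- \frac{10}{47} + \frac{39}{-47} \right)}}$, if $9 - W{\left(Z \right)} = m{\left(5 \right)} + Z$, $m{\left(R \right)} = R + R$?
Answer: $\frac{493782}{566587} \approx 0.8715$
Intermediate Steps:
$m{\left(R \right)} = 2 R$
$W{\left(Z \right)} = -1 - Z$ ($W{\left(Z \right)} = 9 - \left(2 \cdot 5 + Z\right) = 9 - \left(10 + Z\right) = -1 - Z$)
$\frac{254 + 10252}{12055 + W{\left(- \frac{10}{47} + \frac{39}{-47} \right)}} = \frac{254 + 10252}{12055 - \left(1 - \frac{39}{47} - \frac{10}{47}\right)} = \frac{10506}{12055 - \left(1 - \frac{39}{47} - \frac{10}{47}\right)} = \frac{10506}{12055 - - \frac{2}{47}} = \frac{10506}{12055 + \left(-1 + \frac{49}{47}\right)} = \frac{10506}{12055 + \frac{2}{47}} = \frac{10506}{\frac{566587}{47}} = 10506 \cdot \frac{47}{566587} = \frac{493782}{566587}$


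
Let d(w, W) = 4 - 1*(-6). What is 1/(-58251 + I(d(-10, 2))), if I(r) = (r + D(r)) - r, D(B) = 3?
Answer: -1/58248 ≈ -1.7168e-5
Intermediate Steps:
d(w, W) = 10 (d(w, W) = 4 + 6 = 10)
I(r) = 3 (I(r) = (r + 3) - r = (3 + r) - r = 3)
1/(-58251 + I(d(-10, 2))) = 1/(-58251 + 3) = 1/(-58248) = -1/58248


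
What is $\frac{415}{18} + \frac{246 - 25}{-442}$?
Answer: $\frac{203}{9} \approx 22.556$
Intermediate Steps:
$\frac{415}{18} + \frac{246 - 25}{-442} = 415 \cdot \frac{1}{18} + \left(246 - 25\right) \left(- \frac{1}{442}\right) = \frac{415}{18} + 221 \left(- \frac{1}{442}\right) = \frac{415}{18} - \frac{1}{2} = \frac{203}{9}$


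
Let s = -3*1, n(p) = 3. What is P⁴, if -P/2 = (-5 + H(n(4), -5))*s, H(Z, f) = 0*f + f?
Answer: 12960000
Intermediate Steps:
H(Z, f) = f (H(Z, f) = 0 + f = f)
s = -3
P = -60 (P = -2*(-5 - 5)*(-3) = -(-20)*(-3) = -2*30 = -60)
P⁴ = (-60)⁴ = 12960000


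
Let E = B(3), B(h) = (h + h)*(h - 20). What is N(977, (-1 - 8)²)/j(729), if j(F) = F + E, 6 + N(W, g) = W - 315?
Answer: 656/627 ≈ 1.0463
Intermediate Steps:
B(h) = 2*h*(-20 + h) (B(h) = (2*h)*(-20 + h) = 2*h*(-20 + h))
N(W, g) = -321 + W (N(W, g) = -6 + (W - 315) = -6 + (-315 + W) = -321 + W)
E = -102 (E = 2*3*(-20 + 3) = 2*3*(-17) = -102)
j(F) = -102 + F (j(F) = F - 102 = -102 + F)
N(977, (-1 - 8)²)/j(729) = (-321 + 977)/(-102 + 729) = 656/627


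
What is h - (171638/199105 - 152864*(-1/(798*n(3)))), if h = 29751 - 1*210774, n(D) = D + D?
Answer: -43150787992121/238328685 ≈ -1.8106e+5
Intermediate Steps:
n(D) = 2*D
h = -181023 (h = 29751 - 210774 = -181023)
h - (171638/199105 - 152864*(-1/(798*n(3)))) = -181023 - (171638/199105 - 152864/((-57*14)*(2*3))) = -181023 - (171638*(1/199105) - 152864/((-798*6))) = -181023 - (171638/199105 - 152864/(-4788)) = -181023 - (171638/199105 - 152864*(-1/4788)) = -181023 - (171638/199105 + 38216/1197) = -181023 - 1*7814447366/238328685 = -181023 - 7814447366/238328685 = -43150787992121/238328685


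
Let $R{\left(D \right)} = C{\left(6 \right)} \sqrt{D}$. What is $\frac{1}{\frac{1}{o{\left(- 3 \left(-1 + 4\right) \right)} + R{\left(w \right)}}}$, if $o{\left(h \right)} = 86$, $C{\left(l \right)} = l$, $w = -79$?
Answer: $86 + 6 i \sqrt{79} \approx 86.0 + 53.329 i$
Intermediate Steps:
$R{\left(D \right)} = 6 \sqrt{D}$
$\frac{1}{\frac{1}{o{\left(- 3 \left(-1 + 4\right) \right)} + R{\left(w \right)}}} = \frac{1}{\frac{1}{86 + 6 \sqrt{-79}}} = \frac{1}{\frac{1}{86 + 6 i \sqrt{79}}} = 86 + 6 i \sqrt{79}$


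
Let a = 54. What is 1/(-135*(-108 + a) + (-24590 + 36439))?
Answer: 1/19139 ≈ 5.2249e-5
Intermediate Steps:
1/(-135*(-108 + a) + (-24590 + 36439)) = 1/(-135*(-108 + 54) + (-24590 + 36439)) = 1/(-135*(-54) + 11849) = 1/(7290 + 11849) = 1/19139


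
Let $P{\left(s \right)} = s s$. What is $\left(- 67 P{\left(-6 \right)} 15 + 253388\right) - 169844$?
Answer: $47364$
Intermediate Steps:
$P{\left(s \right)} = s^{2}$
$\left(- 67 P{\left(-6 \right)} 15 + 253388\right) - 169844 = \left(- 67 \left(-6\right)^{2} \cdot 15 + 253388\right) - 169844 = \left(\left(-67\right) 36 \cdot 15 + 253388\right) - 169844 = \left(\left(-2412\right) 15 + 253388\right) - 169844 = \left(-36180 + 253388\right) - 169844 = 217208 - 169844 = 47364$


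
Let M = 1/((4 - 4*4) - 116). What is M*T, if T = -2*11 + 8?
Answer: 7/64 ≈ 0.10938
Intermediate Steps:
M = -1/128 (M = 1/((4 - 16) - 116) = 1/(-12 - 116) = 1/(-128) = -1/128 ≈ -0.0078125)
T = -14 (T = -22 + 8 = -14)
M*T = -1/128*(-14) = 7/64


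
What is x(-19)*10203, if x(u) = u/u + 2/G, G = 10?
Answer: 61218/5 ≈ 12244.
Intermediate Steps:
x(u) = 6/5 (x(u) = u/u + 2/10 = 1 + 2*(1/10) = 1 + 1/5 = 6/5)
x(-19)*10203 = (6/5)*10203 = 61218/5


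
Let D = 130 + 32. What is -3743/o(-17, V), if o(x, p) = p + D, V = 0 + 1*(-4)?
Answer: -3743/158 ≈ -23.690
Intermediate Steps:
D = 162
V = -4 (V = 0 - 4 = -4)
o(x, p) = 162 + p (o(x, p) = p + 162 = 162 + p)
-3743/o(-17, V) = -3743/(162 - 4) = -3743/158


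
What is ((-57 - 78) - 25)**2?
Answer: 25600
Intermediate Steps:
((-57 - 78) - 25)**2 = (-135 - 25)**2 = (-160)**2 = 25600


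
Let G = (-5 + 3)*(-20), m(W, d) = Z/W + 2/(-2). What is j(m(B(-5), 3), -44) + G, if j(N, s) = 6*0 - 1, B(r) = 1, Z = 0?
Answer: 39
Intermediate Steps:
m(W, d) = -1 (m(W, d) = 0/W + 2/(-2) = 0 + 2*(-½) = 0 - 1 = -1)
j(N, s) = -1 (j(N, s) = 0 - 1 = -1)
G = 40 (G = -2*(-20) = 40)
j(m(B(-5), 3), -44) + G = -1 + 40 = 39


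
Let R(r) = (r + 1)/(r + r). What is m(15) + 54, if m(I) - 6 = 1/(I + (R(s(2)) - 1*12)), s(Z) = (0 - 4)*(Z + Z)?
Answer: 6692/111 ≈ 60.288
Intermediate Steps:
s(Z) = -8*Z
R(r) = (1 + r)/(2*r) (R(r) = (1 + r)/((2*r)) = (1 + r)*(1/(2*r)) = (1 + r)/(2*r))
m(I) = 6 + 1/(-369/32 + I) (m(I) = 6 + 1/(I + ((1 - 8*2)/(2*((-8*2))) - 1*12)) = 6 + 1/(I + ((½)*(1 - 16)/(-16) - 12)) = 6 + 1/(I + ((½)*(-1/16)*(-15) - 12)) = 6 + 1/(I + (15/32 - 12)) = 6 + 1/(I - 369/32) = 6 + 1/(-369/32 + I))
m(15) + 54 = 2*(-1091 + 96*15)/(-369 + 32*15) + 54 = 2*(-1091 + 1440)/(-369 + 480) + 54 = 2*349/111 + 54 = 2*(1/111)*349 + 54 = 698/111 + 54 = 6692/111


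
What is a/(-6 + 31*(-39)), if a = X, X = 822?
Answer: -274/405 ≈ -0.67654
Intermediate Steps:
a = 822
a/(-6 + 31*(-39)) = 822/(-6 + 31*(-39)) = 822/(-6 - 1209) = 822/(-1215) = 822*(-1/1215) = -274/405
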